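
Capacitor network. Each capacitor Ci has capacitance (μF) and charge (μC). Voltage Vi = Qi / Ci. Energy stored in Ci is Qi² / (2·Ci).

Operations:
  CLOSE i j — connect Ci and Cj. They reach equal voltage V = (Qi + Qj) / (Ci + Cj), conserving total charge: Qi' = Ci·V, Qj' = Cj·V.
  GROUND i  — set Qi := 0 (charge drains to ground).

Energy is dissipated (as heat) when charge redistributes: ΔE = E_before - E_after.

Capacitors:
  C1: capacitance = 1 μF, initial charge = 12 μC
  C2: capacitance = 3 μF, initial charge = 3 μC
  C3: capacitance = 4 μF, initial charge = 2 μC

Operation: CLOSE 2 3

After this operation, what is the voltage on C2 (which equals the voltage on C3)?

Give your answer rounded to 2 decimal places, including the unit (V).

Answer: 0.71 V

Derivation:
Initial: C1(1μF, Q=12μC, V=12.00V), C2(3μF, Q=3μC, V=1.00V), C3(4μF, Q=2μC, V=0.50V)
Op 1: CLOSE 2-3: Q_total=5.00, C_total=7.00, V=0.71; Q2=2.14, Q3=2.86; dissipated=0.214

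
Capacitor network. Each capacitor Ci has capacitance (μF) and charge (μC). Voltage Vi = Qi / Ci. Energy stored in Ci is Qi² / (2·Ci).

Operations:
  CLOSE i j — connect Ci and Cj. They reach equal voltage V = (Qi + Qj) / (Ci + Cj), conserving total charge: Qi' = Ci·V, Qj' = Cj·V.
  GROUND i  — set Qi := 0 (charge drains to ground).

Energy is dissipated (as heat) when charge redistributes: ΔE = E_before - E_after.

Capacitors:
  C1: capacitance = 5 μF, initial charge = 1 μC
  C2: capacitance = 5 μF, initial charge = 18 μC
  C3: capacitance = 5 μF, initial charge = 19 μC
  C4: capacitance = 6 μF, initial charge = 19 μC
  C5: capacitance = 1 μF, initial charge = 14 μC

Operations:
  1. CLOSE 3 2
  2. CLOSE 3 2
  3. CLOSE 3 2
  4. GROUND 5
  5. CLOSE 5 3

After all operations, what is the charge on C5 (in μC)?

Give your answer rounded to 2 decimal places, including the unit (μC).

Answer: 3.08 μC

Derivation:
Initial: C1(5μF, Q=1μC, V=0.20V), C2(5μF, Q=18μC, V=3.60V), C3(5μF, Q=19μC, V=3.80V), C4(6μF, Q=19μC, V=3.17V), C5(1μF, Q=14μC, V=14.00V)
Op 1: CLOSE 3-2: Q_total=37.00, C_total=10.00, V=3.70; Q3=18.50, Q2=18.50; dissipated=0.050
Op 2: CLOSE 3-2: Q_total=37.00, C_total=10.00, V=3.70; Q3=18.50, Q2=18.50; dissipated=0.000
Op 3: CLOSE 3-2: Q_total=37.00, C_total=10.00, V=3.70; Q3=18.50, Q2=18.50; dissipated=0.000
Op 4: GROUND 5: Q5=0; energy lost=98.000
Op 5: CLOSE 5-3: Q_total=18.50, C_total=6.00, V=3.08; Q5=3.08, Q3=15.42; dissipated=5.704
Final charges: Q1=1.00, Q2=18.50, Q3=15.42, Q4=19.00, Q5=3.08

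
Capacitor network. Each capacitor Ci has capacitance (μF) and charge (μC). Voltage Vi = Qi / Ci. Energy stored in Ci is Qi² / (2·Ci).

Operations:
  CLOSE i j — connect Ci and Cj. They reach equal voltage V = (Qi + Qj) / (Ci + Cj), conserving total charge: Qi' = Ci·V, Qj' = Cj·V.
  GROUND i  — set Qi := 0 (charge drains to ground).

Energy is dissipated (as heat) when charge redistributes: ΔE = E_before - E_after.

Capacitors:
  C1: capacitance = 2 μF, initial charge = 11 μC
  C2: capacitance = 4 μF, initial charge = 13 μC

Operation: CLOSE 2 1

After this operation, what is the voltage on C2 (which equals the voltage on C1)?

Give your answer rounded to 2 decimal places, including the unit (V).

Answer: 4.00 V

Derivation:
Initial: C1(2μF, Q=11μC, V=5.50V), C2(4μF, Q=13μC, V=3.25V)
Op 1: CLOSE 2-1: Q_total=24.00, C_total=6.00, V=4.00; Q2=16.00, Q1=8.00; dissipated=3.375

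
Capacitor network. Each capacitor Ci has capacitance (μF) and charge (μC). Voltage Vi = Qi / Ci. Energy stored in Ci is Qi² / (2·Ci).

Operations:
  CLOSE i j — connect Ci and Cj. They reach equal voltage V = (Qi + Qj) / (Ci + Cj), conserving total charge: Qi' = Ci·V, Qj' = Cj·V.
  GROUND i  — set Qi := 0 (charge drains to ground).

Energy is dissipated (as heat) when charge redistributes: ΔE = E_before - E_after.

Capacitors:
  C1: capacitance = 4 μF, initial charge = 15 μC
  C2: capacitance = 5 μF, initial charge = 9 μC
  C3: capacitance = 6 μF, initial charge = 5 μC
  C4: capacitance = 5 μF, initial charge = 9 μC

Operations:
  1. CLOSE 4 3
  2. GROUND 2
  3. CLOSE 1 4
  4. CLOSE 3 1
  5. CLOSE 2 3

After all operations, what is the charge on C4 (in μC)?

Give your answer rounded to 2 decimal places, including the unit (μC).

Answer: 11.87 μC

Derivation:
Initial: C1(4μF, Q=15μC, V=3.75V), C2(5μF, Q=9μC, V=1.80V), C3(6μF, Q=5μC, V=0.83V), C4(5μF, Q=9μC, V=1.80V)
Op 1: CLOSE 4-3: Q_total=14.00, C_total=11.00, V=1.27; Q4=6.36, Q3=7.64; dissipated=1.274
Op 2: GROUND 2: Q2=0; energy lost=8.100
Op 3: CLOSE 1-4: Q_total=21.36, C_total=9.00, V=2.37; Q1=9.49, Q4=11.87; dissipated=6.819
Op 4: CLOSE 3-1: Q_total=17.13, C_total=10.00, V=1.71; Q3=10.28, Q1=6.85; dissipated=1.455
Op 5: CLOSE 2-3: Q_total=10.28, C_total=11.00, V=0.93; Q2=4.67, Q3=5.61; dissipated=4.002
Final charges: Q1=6.85, Q2=4.67, Q3=5.61, Q4=11.87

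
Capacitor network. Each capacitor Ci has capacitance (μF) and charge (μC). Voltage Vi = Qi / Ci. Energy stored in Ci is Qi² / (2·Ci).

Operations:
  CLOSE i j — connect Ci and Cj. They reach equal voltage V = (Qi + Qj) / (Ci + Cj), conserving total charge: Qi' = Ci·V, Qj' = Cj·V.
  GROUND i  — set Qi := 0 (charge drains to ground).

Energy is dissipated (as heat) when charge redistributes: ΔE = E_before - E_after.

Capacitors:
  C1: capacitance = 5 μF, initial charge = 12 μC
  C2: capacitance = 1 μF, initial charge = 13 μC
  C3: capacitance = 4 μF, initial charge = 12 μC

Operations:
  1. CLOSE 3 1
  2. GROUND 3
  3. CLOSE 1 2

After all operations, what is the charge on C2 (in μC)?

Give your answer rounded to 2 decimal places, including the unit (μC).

Initial: C1(5μF, Q=12μC, V=2.40V), C2(1μF, Q=13μC, V=13.00V), C3(4μF, Q=12μC, V=3.00V)
Op 1: CLOSE 3-1: Q_total=24.00, C_total=9.00, V=2.67; Q3=10.67, Q1=13.33; dissipated=0.400
Op 2: GROUND 3: Q3=0; energy lost=14.222
Op 3: CLOSE 1-2: Q_total=26.33, C_total=6.00, V=4.39; Q1=21.94, Q2=4.39; dissipated=44.491
Final charges: Q1=21.94, Q2=4.39, Q3=0.00

Answer: 4.39 μC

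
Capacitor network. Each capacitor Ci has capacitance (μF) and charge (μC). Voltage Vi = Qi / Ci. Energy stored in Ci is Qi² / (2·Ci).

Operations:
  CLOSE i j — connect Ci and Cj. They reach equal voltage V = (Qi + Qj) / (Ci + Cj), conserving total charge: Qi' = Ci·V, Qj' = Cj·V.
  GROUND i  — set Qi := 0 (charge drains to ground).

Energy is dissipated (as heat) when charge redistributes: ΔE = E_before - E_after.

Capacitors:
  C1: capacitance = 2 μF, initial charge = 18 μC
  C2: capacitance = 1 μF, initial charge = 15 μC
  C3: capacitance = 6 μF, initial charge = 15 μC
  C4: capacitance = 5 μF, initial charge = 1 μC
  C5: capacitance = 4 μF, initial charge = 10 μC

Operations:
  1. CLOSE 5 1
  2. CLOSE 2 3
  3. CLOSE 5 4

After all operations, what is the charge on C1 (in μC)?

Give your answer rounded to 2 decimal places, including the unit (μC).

Answer: 9.33 μC

Derivation:
Initial: C1(2μF, Q=18μC, V=9.00V), C2(1μF, Q=15μC, V=15.00V), C3(6μF, Q=15μC, V=2.50V), C4(5μF, Q=1μC, V=0.20V), C5(4μF, Q=10μC, V=2.50V)
Op 1: CLOSE 5-1: Q_total=28.00, C_total=6.00, V=4.67; Q5=18.67, Q1=9.33; dissipated=28.167
Op 2: CLOSE 2-3: Q_total=30.00, C_total=7.00, V=4.29; Q2=4.29, Q3=25.71; dissipated=66.964
Op 3: CLOSE 5-4: Q_total=19.67, C_total=9.00, V=2.19; Q5=8.74, Q4=10.93; dissipated=22.168
Final charges: Q1=9.33, Q2=4.29, Q3=25.71, Q4=10.93, Q5=8.74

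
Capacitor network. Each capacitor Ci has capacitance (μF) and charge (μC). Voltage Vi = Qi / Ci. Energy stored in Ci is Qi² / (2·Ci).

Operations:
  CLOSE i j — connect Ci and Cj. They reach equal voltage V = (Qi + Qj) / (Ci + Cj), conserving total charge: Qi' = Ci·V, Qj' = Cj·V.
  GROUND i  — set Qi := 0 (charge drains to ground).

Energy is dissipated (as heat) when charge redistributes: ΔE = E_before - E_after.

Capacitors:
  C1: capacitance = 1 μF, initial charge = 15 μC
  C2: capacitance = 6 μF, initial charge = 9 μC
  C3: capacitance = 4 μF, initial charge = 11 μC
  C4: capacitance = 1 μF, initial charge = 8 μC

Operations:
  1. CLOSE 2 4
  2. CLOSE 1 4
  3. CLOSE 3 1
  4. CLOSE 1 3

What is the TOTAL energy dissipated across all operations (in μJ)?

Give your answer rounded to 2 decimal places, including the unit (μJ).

Initial: C1(1μF, Q=15μC, V=15.00V), C2(6μF, Q=9μC, V=1.50V), C3(4μF, Q=11μC, V=2.75V), C4(1μF, Q=8μC, V=8.00V)
Op 1: CLOSE 2-4: Q_total=17.00, C_total=7.00, V=2.43; Q2=14.57, Q4=2.43; dissipated=18.107
Op 2: CLOSE 1-4: Q_total=17.43, C_total=2.00, V=8.71; Q1=8.71, Q4=8.71; dissipated=39.510
Op 3: CLOSE 3-1: Q_total=19.71, C_total=5.00, V=3.94; Q3=15.77, Q1=3.94; dissipated=14.229
Op 4: CLOSE 1-3: Q_total=19.71, C_total=5.00, V=3.94; Q1=3.94, Q3=15.77; dissipated=0.000
Total dissipated: 71.846 μJ

Answer: 71.85 μJ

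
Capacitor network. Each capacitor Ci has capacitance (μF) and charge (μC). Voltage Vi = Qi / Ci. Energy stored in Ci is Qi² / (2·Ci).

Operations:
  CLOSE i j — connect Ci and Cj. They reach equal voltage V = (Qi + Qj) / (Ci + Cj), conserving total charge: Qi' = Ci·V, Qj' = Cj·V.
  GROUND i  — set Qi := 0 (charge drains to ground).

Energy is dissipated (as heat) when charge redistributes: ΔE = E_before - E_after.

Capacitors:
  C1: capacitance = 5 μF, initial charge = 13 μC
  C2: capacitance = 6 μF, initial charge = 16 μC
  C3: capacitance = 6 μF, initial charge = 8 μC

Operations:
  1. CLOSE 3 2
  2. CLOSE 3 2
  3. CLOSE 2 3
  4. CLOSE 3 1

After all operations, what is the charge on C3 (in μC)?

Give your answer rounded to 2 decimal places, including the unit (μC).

Answer: 13.64 μC

Derivation:
Initial: C1(5μF, Q=13μC, V=2.60V), C2(6μF, Q=16μC, V=2.67V), C3(6μF, Q=8μC, V=1.33V)
Op 1: CLOSE 3-2: Q_total=24.00, C_total=12.00, V=2.00; Q3=12.00, Q2=12.00; dissipated=2.667
Op 2: CLOSE 3-2: Q_total=24.00, C_total=12.00, V=2.00; Q3=12.00, Q2=12.00; dissipated=0.000
Op 3: CLOSE 2-3: Q_total=24.00, C_total=12.00, V=2.00; Q2=12.00, Q3=12.00; dissipated=0.000
Op 4: CLOSE 3-1: Q_total=25.00, C_total=11.00, V=2.27; Q3=13.64, Q1=11.36; dissipated=0.491
Final charges: Q1=11.36, Q2=12.00, Q3=13.64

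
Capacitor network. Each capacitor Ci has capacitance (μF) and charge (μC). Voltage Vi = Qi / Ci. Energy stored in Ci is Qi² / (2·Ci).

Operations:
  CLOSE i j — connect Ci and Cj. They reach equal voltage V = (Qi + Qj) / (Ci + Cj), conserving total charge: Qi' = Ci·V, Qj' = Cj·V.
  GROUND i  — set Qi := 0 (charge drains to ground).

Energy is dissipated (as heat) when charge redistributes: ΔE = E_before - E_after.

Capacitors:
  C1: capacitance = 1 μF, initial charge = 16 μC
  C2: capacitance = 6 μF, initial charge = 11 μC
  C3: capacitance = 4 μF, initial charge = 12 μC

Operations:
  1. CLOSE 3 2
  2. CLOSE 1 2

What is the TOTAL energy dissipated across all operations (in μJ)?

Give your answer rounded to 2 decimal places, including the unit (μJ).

Initial: C1(1μF, Q=16μC, V=16.00V), C2(6μF, Q=11μC, V=1.83V), C3(4μF, Q=12μC, V=3.00V)
Op 1: CLOSE 3-2: Q_total=23.00, C_total=10.00, V=2.30; Q3=9.20, Q2=13.80; dissipated=1.633
Op 2: CLOSE 1-2: Q_total=29.80, C_total=7.00, V=4.26; Q1=4.26, Q2=25.54; dissipated=80.439
Total dissipated: 82.072 μJ

Answer: 82.07 μJ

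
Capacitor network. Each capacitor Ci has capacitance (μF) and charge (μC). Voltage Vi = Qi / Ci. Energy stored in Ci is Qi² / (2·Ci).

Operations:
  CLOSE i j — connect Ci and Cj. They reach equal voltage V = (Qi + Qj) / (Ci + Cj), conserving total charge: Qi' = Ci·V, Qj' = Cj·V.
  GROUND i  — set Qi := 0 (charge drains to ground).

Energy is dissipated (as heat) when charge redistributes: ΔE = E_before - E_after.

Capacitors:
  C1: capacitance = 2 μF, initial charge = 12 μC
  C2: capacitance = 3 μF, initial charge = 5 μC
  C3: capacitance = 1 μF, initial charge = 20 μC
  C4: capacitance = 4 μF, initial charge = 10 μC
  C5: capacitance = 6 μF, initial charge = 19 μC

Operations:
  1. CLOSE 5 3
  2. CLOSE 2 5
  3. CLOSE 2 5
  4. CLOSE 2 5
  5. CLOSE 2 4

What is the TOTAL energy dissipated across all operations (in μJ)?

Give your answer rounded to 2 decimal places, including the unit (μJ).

Initial: C1(2μF, Q=12μC, V=6.00V), C2(3μF, Q=5μC, V=1.67V), C3(1μF, Q=20μC, V=20.00V), C4(4μF, Q=10μC, V=2.50V), C5(6μF, Q=19μC, V=3.17V)
Op 1: CLOSE 5-3: Q_total=39.00, C_total=7.00, V=5.57; Q5=33.43, Q3=5.57; dissipated=121.440
Op 2: CLOSE 2-5: Q_total=38.43, C_total=9.00, V=4.27; Q2=12.81, Q5=25.62; dissipated=15.247
Op 3: CLOSE 2-5: Q_total=38.43, C_total=9.00, V=4.27; Q2=12.81, Q5=25.62; dissipated=0.000
Op 4: CLOSE 2-5: Q_total=38.43, C_total=9.00, V=4.27; Q2=12.81, Q5=25.62; dissipated=0.000
Op 5: CLOSE 2-4: Q_total=22.81, C_total=7.00, V=3.26; Q2=9.78, Q4=13.03; dissipated=2.685
Total dissipated: 139.373 μJ

Answer: 139.37 μJ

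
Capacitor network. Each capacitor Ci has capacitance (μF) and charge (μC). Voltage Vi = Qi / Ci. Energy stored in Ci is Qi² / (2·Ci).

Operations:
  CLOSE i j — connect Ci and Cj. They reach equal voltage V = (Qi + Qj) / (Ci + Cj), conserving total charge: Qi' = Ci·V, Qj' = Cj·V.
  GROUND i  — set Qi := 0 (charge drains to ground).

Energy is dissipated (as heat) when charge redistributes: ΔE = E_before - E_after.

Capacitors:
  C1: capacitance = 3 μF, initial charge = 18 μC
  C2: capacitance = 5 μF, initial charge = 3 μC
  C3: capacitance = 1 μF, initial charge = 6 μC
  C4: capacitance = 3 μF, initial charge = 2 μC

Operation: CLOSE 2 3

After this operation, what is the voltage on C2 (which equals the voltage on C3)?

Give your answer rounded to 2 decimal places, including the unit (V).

Answer: 1.50 V

Derivation:
Initial: C1(3μF, Q=18μC, V=6.00V), C2(5μF, Q=3μC, V=0.60V), C3(1μF, Q=6μC, V=6.00V), C4(3μF, Q=2μC, V=0.67V)
Op 1: CLOSE 2-3: Q_total=9.00, C_total=6.00, V=1.50; Q2=7.50, Q3=1.50; dissipated=12.150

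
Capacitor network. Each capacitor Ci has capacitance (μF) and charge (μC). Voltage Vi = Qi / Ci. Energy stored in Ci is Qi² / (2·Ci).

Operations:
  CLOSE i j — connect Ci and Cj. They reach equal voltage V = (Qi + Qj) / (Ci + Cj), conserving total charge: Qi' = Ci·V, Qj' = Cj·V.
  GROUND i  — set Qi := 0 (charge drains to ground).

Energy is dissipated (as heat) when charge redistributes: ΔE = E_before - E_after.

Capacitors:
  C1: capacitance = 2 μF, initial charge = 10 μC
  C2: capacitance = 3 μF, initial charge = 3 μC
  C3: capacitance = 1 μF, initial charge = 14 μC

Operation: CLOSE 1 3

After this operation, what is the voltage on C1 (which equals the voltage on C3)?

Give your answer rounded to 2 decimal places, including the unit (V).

Initial: C1(2μF, Q=10μC, V=5.00V), C2(3μF, Q=3μC, V=1.00V), C3(1μF, Q=14μC, V=14.00V)
Op 1: CLOSE 1-3: Q_total=24.00, C_total=3.00, V=8.00; Q1=16.00, Q3=8.00; dissipated=27.000

Answer: 8.00 V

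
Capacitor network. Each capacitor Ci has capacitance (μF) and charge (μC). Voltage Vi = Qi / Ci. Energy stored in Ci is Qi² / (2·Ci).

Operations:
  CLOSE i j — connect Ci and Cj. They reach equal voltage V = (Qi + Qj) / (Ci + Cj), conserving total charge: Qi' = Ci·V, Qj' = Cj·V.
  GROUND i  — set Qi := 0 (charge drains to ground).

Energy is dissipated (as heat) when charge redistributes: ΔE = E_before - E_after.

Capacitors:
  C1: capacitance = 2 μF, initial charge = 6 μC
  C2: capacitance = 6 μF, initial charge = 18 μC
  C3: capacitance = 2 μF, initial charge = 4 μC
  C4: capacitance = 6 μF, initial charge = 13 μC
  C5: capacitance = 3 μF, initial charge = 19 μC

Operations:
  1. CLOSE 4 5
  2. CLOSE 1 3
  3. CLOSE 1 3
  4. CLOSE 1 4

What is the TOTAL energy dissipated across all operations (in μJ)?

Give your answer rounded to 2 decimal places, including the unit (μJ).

Answer: 18.70 μJ

Derivation:
Initial: C1(2μF, Q=6μC, V=3.00V), C2(6μF, Q=18μC, V=3.00V), C3(2μF, Q=4μC, V=2.00V), C4(6μF, Q=13μC, V=2.17V), C5(3μF, Q=19μC, V=6.33V)
Op 1: CLOSE 4-5: Q_total=32.00, C_total=9.00, V=3.56; Q4=21.33, Q5=10.67; dissipated=17.361
Op 2: CLOSE 1-3: Q_total=10.00, C_total=4.00, V=2.50; Q1=5.00, Q3=5.00; dissipated=0.500
Op 3: CLOSE 1-3: Q_total=10.00, C_total=4.00, V=2.50; Q1=5.00, Q3=5.00; dissipated=0.000
Op 4: CLOSE 1-4: Q_total=26.33, C_total=8.00, V=3.29; Q1=6.58, Q4=19.75; dissipated=0.836
Total dissipated: 18.697 μJ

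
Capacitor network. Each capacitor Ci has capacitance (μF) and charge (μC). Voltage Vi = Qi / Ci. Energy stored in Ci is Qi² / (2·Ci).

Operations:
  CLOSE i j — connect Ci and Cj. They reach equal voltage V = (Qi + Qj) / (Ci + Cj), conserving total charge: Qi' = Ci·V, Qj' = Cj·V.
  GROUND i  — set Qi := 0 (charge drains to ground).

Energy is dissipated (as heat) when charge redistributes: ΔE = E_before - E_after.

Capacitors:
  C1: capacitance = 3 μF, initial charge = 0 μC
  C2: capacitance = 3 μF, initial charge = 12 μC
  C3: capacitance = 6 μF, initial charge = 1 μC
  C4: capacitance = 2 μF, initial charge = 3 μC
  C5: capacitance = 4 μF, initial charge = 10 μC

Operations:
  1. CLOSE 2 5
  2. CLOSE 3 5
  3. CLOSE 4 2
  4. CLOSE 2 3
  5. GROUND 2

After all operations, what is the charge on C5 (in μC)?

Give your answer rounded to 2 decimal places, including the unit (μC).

Initial: C1(3μF, Q=0μC, V=0.00V), C2(3μF, Q=12μC, V=4.00V), C3(6μF, Q=1μC, V=0.17V), C4(2μF, Q=3μC, V=1.50V), C5(4μF, Q=10μC, V=2.50V)
Op 1: CLOSE 2-5: Q_total=22.00, C_total=7.00, V=3.14; Q2=9.43, Q5=12.57; dissipated=1.929
Op 2: CLOSE 3-5: Q_total=13.57, C_total=10.00, V=1.36; Q3=8.14, Q5=5.43; dissipated=10.629
Op 3: CLOSE 4-2: Q_total=12.43, C_total=5.00, V=2.49; Q4=4.97, Q2=7.46; dissipated=1.619
Op 4: CLOSE 2-3: Q_total=15.60, C_total=9.00, V=1.73; Q2=5.20, Q3=10.40; dissipated=1.274
Op 5: GROUND 2: Q2=0; energy lost=4.507
Final charges: Q1=0.00, Q2=0.00, Q3=10.40, Q4=4.97, Q5=5.43

Answer: 5.43 μC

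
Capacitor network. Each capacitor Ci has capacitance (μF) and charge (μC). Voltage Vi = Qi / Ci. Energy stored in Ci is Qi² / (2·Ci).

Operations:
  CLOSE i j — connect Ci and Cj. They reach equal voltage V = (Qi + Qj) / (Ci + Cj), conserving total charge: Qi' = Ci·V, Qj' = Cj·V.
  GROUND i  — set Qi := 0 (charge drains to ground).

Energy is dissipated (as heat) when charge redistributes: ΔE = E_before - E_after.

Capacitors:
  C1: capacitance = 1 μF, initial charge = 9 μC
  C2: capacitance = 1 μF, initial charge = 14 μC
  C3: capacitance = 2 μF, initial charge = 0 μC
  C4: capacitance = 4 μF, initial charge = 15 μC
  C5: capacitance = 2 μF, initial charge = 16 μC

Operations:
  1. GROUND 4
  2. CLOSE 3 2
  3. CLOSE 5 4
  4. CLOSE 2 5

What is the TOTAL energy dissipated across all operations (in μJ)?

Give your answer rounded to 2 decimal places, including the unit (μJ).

Answer: 137.46 μJ

Derivation:
Initial: C1(1μF, Q=9μC, V=9.00V), C2(1μF, Q=14μC, V=14.00V), C3(2μF, Q=0μC, V=0.00V), C4(4μF, Q=15μC, V=3.75V), C5(2μF, Q=16μC, V=8.00V)
Op 1: GROUND 4: Q4=0; energy lost=28.125
Op 2: CLOSE 3-2: Q_total=14.00, C_total=3.00, V=4.67; Q3=9.33, Q2=4.67; dissipated=65.333
Op 3: CLOSE 5-4: Q_total=16.00, C_total=6.00, V=2.67; Q5=5.33, Q4=10.67; dissipated=42.667
Op 4: CLOSE 2-5: Q_total=10.00, C_total=3.00, V=3.33; Q2=3.33, Q5=6.67; dissipated=1.333
Total dissipated: 137.458 μJ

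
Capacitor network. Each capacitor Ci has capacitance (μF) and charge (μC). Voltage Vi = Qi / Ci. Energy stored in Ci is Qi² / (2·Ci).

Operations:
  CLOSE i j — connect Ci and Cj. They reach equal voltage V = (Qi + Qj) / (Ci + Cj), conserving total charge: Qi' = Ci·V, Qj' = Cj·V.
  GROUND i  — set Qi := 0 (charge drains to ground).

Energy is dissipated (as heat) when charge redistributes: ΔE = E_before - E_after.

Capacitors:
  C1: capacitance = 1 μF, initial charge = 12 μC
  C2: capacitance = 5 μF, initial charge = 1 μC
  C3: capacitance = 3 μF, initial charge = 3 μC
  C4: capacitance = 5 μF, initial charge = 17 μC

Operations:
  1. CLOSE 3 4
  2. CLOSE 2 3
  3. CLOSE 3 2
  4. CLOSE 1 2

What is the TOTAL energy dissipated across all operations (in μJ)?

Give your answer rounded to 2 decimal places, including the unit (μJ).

Answer: 60.20 μJ

Derivation:
Initial: C1(1μF, Q=12μC, V=12.00V), C2(5μF, Q=1μC, V=0.20V), C3(3μF, Q=3μC, V=1.00V), C4(5μF, Q=17μC, V=3.40V)
Op 1: CLOSE 3-4: Q_total=20.00, C_total=8.00, V=2.50; Q3=7.50, Q4=12.50; dissipated=5.400
Op 2: CLOSE 2-3: Q_total=8.50, C_total=8.00, V=1.06; Q2=5.31, Q3=3.19; dissipated=4.959
Op 3: CLOSE 3-2: Q_total=8.50, C_total=8.00, V=1.06; Q3=3.19, Q2=5.31; dissipated=0.000
Op 4: CLOSE 1-2: Q_total=17.31, C_total=6.00, V=2.89; Q1=2.89, Q2=14.43; dissipated=49.845
Total dissipated: 60.205 μJ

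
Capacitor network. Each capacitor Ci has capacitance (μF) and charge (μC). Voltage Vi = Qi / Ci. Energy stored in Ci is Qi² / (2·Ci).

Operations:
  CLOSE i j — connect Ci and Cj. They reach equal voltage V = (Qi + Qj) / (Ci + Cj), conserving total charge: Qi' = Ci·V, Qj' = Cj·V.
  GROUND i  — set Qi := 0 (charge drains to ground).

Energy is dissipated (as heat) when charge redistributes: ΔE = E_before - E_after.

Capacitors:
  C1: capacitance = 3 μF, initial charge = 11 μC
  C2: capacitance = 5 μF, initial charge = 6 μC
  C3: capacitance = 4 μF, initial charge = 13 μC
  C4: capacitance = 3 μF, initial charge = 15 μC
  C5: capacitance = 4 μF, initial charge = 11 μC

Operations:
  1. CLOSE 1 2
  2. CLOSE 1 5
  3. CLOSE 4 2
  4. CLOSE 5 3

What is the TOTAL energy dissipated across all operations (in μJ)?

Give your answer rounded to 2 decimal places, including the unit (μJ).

Answer: 14.38 μJ

Derivation:
Initial: C1(3μF, Q=11μC, V=3.67V), C2(5μF, Q=6μC, V=1.20V), C3(4μF, Q=13μC, V=3.25V), C4(3μF, Q=15μC, V=5.00V), C5(4μF, Q=11μC, V=2.75V)
Op 1: CLOSE 1-2: Q_total=17.00, C_total=8.00, V=2.12; Q1=6.38, Q2=10.62; dissipated=5.704
Op 2: CLOSE 1-5: Q_total=17.38, C_total=7.00, V=2.48; Q1=7.45, Q5=9.93; dissipated=0.335
Op 3: CLOSE 4-2: Q_total=25.62, C_total=8.00, V=3.20; Q4=9.61, Q2=16.02; dissipated=7.749
Op 4: CLOSE 5-3: Q_total=22.93, C_total=8.00, V=2.87; Q5=11.46, Q3=11.46; dissipated=0.590
Total dissipated: 14.378 μJ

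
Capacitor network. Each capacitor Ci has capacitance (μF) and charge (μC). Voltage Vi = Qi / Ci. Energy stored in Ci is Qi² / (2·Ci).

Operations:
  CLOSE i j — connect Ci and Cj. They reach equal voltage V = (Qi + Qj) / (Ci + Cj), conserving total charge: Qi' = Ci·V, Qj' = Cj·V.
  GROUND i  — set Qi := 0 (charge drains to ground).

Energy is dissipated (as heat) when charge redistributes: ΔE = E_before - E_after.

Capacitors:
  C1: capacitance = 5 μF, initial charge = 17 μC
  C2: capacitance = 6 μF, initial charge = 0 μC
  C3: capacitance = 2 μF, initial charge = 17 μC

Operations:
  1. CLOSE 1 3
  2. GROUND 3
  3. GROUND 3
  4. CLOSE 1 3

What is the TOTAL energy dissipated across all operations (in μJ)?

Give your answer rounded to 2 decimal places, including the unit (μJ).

Initial: C1(5μF, Q=17μC, V=3.40V), C2(6μF, Q=0μC, V=0.00V), C3(2μF, Q=17μC, V=8.50V)
Op 1: CLOSE 1-3: Q_total=34.00, C_total=7.00, V=4.86; Q1=24.29, Q3=9.71; dissipated=18.579
Op 2: GROUND 3: Q3=0; energy lost=23.592
Op 3: GROUND 3: Q3=0; energy lost=0.000
Op 4: CLOSE 1-3: Q_total=24.29, C_total=7.00, V=3.47; Q1=17.35, Q3=6.94; dissipated=16.851
Total dissipated: 59.022 μJ

Answer: 59.02 μJ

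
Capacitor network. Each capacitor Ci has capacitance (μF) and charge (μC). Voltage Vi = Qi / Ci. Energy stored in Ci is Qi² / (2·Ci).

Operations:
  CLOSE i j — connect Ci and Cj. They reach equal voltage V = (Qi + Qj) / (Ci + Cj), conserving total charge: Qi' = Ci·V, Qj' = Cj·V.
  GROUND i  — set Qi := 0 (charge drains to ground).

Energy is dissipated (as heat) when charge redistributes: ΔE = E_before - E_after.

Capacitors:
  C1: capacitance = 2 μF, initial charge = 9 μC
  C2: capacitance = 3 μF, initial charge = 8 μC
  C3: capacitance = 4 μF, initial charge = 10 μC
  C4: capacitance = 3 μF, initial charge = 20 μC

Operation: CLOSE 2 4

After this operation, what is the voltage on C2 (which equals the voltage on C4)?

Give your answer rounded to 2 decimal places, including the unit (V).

Initial: C1(2μF, Q=9μC, V=4.50V), C2(3μF, Q=8μC, V=2.67V), C3(4μF, Q=10μC, V=2.50V), C4(3μF, Q=20μC, V=6.67V)
Op 1: CLOSE 2-4: Q_total=28.00, C_total=6.00, V=4.67; Q2=14.00, Q4=14.00; dissipated=12.000

Answer: 4.67 V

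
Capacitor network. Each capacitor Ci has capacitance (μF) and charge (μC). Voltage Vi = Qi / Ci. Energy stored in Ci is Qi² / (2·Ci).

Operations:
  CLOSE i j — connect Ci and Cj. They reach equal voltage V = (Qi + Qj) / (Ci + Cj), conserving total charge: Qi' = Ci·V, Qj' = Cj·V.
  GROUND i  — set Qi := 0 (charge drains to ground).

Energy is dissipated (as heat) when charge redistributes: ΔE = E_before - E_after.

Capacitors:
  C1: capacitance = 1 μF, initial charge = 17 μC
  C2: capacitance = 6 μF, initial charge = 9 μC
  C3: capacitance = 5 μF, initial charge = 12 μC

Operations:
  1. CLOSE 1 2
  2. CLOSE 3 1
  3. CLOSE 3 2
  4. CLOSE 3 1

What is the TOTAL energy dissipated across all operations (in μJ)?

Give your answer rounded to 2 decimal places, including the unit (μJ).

Initial: C1(1μF, Q=17μC, V=17.00V), C2(6μF, Q=9μC, V=1.50V), C3(5μF, Q=12μC, V=2.40V)
Op 1: CLOSE 1-2: Q_total=26.00, C_total=7.00, V=3.71; Q1=3.71, Q2=22.29; dissipated=102.964
Op 2: CLOSE 3-1: Q_total=15.71, C_total=6.00, V=2.62; Q3=13.10, Q1=2.62; dissipated=0.720
Op 3: CLOSE 3-2: Q_total=35.38, C_total=11.00, V=3.22; Q3=16.08, Q2=19.30; dissipated=1.636
Op 4: CLOSE 3-1: Q_total=18.70, C_total=6.00, V=3.12; Q3=15.58, Q1=3.12; dissipated=0.149
Total dissipated: 105.468 μJ

Answer: 105.47 μJ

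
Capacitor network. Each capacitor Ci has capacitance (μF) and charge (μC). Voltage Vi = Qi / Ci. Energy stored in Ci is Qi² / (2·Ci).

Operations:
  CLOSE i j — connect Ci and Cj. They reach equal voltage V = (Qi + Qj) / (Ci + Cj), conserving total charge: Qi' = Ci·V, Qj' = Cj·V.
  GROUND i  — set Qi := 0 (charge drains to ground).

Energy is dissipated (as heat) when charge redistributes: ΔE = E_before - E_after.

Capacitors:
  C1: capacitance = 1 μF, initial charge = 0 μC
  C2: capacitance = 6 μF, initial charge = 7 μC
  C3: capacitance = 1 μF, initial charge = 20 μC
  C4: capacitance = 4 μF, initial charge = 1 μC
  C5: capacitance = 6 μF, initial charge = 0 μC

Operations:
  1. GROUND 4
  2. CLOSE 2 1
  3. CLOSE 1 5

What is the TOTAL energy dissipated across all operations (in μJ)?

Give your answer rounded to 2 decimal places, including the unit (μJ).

Initial: C1(1μF, Q=0μC, V=0.00V), C2(6μF, Q=7μC, V=1.17V), C3(1μF, Q=20μC, V=20.00V), C4(4μF, Q=1μC, V=0.25V), C5(6μF, Q=0μC, V=0.00V)
Op 1: GROUND 4: Q4=0; energy lost=0.125
Op 2: CLOSE 2-1: Q_total=7.00, C_total=7.00, V=1.00; Q2=6.00, Q1=1.00; dissipated=0.583
Op 3: CLOSE 1-5: Q_total=1.00, C_total=7.00, V=0.14; Q1=0.14, Q5=0.86; dissipated=0.429
Total dissipated: 1.137 μJ

Answer: 1.14 μJ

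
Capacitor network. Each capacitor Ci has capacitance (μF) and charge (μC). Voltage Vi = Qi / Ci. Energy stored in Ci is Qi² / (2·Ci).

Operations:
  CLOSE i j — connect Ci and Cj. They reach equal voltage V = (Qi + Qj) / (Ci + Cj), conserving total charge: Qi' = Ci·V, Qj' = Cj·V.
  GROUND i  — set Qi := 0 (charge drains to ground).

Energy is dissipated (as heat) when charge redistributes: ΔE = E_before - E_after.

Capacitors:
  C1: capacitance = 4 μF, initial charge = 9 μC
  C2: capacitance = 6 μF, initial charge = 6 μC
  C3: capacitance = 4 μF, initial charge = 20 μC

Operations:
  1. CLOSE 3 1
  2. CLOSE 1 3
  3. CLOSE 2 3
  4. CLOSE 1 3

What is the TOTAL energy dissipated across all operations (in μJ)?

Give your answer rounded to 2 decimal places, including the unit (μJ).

Answer: 18.31 μJ

Derivation:
Initial: C1(4μF, Q=9μC, V=2.25V), C2(6μF, Q=6μC, V=1.00V), C3(4μF, Q=20μC, V=5.00V)
Op 1: CLOSE 3-1: Q_total=29.00, C_total=8.00, V=3.62; Q3=14.50, Q1=14.50; dissipated=7.562
Op 2: CLOSE 1-3: Q_total=29.00, C_total=8.00, V=3.62; Q1=14.50, Q3=14.50; dissipated=0.000
Op 3: CLOSE 2-3: Q_total=20.50, C_total=10.00, V=2.05; Q2=12.30, Q3=8.20; dissipated=8.269
Op 4: CLOSE 1-3: Q_total=22.70, C_total=8.00, V=2.84; Q1=11.35, Q3=11.35; dissipated=2.481
Total dissipated: 18.312 μJ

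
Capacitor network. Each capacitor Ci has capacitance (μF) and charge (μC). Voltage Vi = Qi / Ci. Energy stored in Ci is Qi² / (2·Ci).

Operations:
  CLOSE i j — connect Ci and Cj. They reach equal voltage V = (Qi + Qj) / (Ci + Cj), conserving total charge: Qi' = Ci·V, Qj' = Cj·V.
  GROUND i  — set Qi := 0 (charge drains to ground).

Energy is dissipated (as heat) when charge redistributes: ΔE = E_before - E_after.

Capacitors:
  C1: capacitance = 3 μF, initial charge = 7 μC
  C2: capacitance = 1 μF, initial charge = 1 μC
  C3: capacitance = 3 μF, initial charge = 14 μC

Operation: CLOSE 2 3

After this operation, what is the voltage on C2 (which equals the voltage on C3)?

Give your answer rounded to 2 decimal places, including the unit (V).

Initial: C1(3μF, Q=7μC, V=2.33V), C2(1μF, Q=1μC, V=1.00V), C3(3μF, Q=14μC, V=4.67V)
Op 1: CLOSE 2-3: Q_total=15.00, C_total=4.00, V=3.75; Q2=3.75, Q3=11.25; dissipated=5.042

Answer: 3.75 V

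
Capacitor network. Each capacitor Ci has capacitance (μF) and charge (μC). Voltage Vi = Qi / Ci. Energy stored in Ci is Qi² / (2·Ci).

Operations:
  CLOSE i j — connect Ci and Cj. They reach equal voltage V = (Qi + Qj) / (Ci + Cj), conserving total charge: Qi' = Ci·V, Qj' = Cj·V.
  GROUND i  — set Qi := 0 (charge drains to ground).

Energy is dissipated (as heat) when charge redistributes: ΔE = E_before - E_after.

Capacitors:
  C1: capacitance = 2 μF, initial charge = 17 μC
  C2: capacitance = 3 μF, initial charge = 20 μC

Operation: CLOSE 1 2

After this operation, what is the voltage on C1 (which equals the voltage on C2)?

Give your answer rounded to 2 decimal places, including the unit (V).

Answer: 7.40 V

Derivation:
Initial: C1(2μF, Q=17μC, V=8.50V), C2(3μF, Q=20μC, V=6.67V)
Op 1: CLOSE 1-2: Q_total=37.00, C_total=5.00, V=7.40; Q1=14.80, Q2=22.20; dissipated=2.017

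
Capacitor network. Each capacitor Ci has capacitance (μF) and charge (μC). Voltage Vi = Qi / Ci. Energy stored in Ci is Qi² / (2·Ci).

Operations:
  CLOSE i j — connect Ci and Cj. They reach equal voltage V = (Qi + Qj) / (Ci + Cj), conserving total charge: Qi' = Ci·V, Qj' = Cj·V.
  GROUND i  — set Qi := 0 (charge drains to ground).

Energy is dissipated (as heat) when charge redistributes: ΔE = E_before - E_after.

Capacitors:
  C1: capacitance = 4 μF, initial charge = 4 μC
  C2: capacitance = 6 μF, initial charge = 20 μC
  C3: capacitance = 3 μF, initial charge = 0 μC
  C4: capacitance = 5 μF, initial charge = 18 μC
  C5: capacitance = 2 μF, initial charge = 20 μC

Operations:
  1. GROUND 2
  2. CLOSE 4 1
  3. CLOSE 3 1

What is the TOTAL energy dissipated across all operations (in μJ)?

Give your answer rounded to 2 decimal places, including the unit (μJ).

Answer: 45.97 μJ

Derivation:
Initial: C1(4μF, Q=4μC, V=1.00V), C2(6μF, Q=20μC, V=3.33V), C3(3μF, Q=0μC, V=0.00V), C4(5μF, Q=18μC, V=3.60V), C5(2μF, Q=20μC, V=10.00V)
Op 1: GROUND 2: Q2=0; energy lost=33.333
Op 2: CLOSE 4-1: Q_total=22.00, C_total=9.00, V=2.44; Q4=12.22, Q1=9.78; dissipated=7.511
Op 3: CLOSE 3-1: Q_total=9.78, C_total=7.00, V=1.40; Q3=4.19, Q1=5.59; dissipated=5.122
Total dissipated: 45.966 μJ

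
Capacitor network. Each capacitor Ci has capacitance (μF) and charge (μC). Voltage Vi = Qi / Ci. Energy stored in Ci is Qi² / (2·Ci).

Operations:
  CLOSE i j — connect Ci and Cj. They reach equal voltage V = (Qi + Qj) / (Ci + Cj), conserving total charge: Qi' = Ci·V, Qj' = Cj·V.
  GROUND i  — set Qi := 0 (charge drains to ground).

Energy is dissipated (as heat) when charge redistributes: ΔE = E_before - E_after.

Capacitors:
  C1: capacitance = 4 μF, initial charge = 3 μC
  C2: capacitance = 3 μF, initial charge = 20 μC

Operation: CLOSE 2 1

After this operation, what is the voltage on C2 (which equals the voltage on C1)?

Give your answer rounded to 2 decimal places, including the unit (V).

Initial: C1(4μF, Q=3μC, V=0.75V), C2(3μF, Q=20μC, V=6.67V)
Op 1: CLOSE 2-1: Q_total=23.00, C_total=7.00, V=3.29; Q2=9.86, Q1=13.14; dissipated=30.006

Answer: 3.29 V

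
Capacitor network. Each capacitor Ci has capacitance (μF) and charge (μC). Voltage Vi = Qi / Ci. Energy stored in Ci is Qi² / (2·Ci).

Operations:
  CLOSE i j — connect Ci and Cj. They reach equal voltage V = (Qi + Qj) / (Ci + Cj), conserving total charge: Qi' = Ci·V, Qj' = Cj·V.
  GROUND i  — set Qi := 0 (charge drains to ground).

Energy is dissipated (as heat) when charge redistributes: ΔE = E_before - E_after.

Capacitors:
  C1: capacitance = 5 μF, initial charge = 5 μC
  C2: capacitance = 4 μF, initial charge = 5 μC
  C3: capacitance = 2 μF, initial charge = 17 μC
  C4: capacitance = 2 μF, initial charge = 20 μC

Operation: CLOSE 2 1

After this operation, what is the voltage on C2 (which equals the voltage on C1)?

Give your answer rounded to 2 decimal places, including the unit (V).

Initial: C1(5μF, Q=5μC, V=1.00V), C2(4μF, Q=5μC, V=1.25V), C3(2μF, Q=17μC, V=8.50V), C4(2μF, Q=20μC, V=10.00V)
Op 1: CLOSE 2-1: Q_total=10.00, C_total=9.00, V=1.11; Q2=4.44, Q1=5.56; dissipated=0.069

Answer: 1.11 V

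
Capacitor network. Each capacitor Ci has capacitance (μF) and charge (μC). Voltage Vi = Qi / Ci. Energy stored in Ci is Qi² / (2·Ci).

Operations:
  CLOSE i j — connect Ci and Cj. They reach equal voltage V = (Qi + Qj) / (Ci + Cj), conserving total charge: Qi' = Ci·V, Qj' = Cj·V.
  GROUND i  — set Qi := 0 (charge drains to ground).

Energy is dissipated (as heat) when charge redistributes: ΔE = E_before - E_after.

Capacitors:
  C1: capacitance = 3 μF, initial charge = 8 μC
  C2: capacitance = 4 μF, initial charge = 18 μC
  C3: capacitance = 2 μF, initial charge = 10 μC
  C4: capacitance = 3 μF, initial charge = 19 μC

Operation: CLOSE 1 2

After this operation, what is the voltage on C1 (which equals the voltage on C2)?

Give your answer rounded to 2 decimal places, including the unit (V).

Answer: 3.71 V

Derivation:
Initial: C1(3μF, Q=8μC, V=2.67V), C2(4μF, Q=18μC, V=4.50V), C3(2μF, Q=10μC, V=5.00V), C4(3μF, Q=19μC, V=6.33V)
Op 1: CLOSE 1-2: Q_total=26.00, C_total=7.00, V=3.71; Q1=11.14, Q2=14.86; dissipated=2.881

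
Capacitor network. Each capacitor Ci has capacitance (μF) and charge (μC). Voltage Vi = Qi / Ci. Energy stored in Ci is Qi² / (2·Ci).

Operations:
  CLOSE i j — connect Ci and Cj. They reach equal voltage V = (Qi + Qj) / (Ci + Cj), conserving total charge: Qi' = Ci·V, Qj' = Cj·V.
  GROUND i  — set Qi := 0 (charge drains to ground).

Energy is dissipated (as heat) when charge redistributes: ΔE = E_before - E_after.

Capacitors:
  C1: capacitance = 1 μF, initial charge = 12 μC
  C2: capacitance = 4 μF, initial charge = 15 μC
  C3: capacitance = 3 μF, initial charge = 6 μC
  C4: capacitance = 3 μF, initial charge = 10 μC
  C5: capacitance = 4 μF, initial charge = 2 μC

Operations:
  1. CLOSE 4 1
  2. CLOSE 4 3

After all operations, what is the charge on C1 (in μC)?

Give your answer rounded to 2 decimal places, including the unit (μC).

Answer: 5.50 μC

Derivation:
Initial: C1(1μF, Q=12μC, V=12.00V), C2(4μF, Q=15μC, V=3.75V), C3(3μF, Q=6μC, V=2.00V), C4(3μF, Q=10μC, V=3.33V), C5(4μF, Q=2μC, V=0.50V)
Op 1: CLOSE 4-1: Q_total=22.00, C_total=4.00, V=5.50; Q4=16.50, Q1=5.50; dissipated=28.167
Op 2: CLOSE 4-3: Q_total=22.50, C_total=6.00, V=3.75; Q4=11.25, Q3=11.25; dissipated=9.188
Final charges: Q1=5.50, Q2=15.00, Q3=11.25, Q4=11.25, Q5=2.00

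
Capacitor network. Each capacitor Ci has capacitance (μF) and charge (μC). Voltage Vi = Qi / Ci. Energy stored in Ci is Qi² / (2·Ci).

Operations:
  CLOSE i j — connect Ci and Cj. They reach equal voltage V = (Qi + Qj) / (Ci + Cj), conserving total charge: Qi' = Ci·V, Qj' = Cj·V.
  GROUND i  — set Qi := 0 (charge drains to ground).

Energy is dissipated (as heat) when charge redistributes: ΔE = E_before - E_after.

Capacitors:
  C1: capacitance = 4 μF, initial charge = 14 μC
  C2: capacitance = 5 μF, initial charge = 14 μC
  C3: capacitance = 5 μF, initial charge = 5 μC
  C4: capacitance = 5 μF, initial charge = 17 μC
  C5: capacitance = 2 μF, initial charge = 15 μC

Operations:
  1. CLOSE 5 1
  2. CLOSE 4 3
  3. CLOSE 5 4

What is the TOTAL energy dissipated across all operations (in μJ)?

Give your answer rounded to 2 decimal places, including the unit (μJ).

Initial: C1(4μF, Q=14μC, V=3.50V), C2(5μF, Q=14μC, V=2.80V), C3(5μF, Q=5μC, V=1.00V), C4(5μF, Q=17μC, V=3.40V), C5(2μF, Q=15μC, V=7.50V)
Op 1: CLOSE 5-1: Q_total=29.00, C_total=6.00, V=4.83; Q5=9.67, Q1=19.33; dissipated=10.667
Op 2: CLOSE 4-3: Q_total=22.00, C_total=10.00, V=2.20; Q4=11.00, Q3=11.00; dissipated=7.200
Op 3: CLOSE 5-4: Q_total=20.67, C_total=7.00, V=2.95; Q5=5.90, Q4=14.76; dissipated=4.953
Total dissipated: 22.820 μJ

Answer: 22.82 μJ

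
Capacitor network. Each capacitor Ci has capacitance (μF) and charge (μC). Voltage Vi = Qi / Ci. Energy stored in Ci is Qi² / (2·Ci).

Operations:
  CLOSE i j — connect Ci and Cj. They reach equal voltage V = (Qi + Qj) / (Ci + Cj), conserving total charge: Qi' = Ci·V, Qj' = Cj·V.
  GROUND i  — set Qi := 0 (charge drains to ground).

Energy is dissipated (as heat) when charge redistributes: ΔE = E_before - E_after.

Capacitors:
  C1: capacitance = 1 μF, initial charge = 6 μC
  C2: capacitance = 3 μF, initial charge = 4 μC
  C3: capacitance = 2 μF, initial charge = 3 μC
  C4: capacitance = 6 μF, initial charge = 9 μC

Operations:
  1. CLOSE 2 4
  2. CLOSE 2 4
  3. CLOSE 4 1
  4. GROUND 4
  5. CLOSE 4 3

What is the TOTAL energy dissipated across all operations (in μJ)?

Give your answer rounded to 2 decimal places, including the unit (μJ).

Initial: C1(1μF, Q=6μC, V=6.00V), C2(3μF, Q=4μC, V=1.33V), C3(2μF, Q=3μC, V=1.50V), C4(6μF, Q=9μC, V=1.50V)
Op 1: CLOSE 2-4: Q_total=13.00, C_total=9.00, V=1.44; Q2=4.33, Q4=8.67; dissipated=0.028
Op 2: CLOSE 2-4: Q_total=13.00, C_total=9.00, V=1.44; Q2=4.33, Q4=8.67; dissipated=0.000
Op 3: CLOSE 4-1: Q_total=14.67, C_total=7.00, V=2.10; Q4=12.57, Q1=2.10; dissipated=8.894
Op 4: GROUND 4: Q4=0; energy lost=13.170
Op 5: CLOSE 4-3: Q_total=3.00, C_total=8.00, V=0.38; Q4=2.25, Q3=0.75; dissipated=1.688
Total dissipated: 23.780 μJ

Answer: 23.78 μJ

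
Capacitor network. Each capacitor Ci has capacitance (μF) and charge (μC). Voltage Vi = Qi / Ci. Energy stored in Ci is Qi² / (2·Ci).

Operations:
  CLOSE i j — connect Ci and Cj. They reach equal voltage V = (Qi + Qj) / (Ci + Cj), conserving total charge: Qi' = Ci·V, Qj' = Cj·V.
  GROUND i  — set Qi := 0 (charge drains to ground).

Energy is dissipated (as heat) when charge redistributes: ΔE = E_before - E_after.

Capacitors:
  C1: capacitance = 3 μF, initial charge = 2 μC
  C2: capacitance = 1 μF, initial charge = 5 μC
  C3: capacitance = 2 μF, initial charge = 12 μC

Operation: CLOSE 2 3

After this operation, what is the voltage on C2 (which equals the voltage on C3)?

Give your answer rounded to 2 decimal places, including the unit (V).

Answer: 5.67 V

Derivation:
Initial: C1(3μF, Q=2μC, V=0.67V), C2(1μF, Q=5μC, V=5.00V), C3(2μF, Q=12μC, V=6.00V)
Op 1: CLOSE 2-3: Q_total=17.00, C_total=3.00, V=5.67; Q2=5.67, Q3=11.33; dissipated=0.333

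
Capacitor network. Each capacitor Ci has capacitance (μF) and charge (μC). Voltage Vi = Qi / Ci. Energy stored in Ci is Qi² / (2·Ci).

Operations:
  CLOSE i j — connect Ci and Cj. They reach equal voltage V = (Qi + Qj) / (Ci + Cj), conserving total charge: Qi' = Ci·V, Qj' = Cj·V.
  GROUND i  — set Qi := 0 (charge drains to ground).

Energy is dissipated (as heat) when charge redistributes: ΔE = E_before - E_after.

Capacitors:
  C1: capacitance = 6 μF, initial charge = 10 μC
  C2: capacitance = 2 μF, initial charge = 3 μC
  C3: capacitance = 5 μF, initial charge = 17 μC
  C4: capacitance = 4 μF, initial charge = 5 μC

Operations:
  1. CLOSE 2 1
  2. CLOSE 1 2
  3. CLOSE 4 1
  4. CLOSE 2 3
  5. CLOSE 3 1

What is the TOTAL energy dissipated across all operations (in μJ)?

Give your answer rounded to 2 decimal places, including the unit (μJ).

Answer: 5.18 μJ

Derivation:
Initial: C1(6μF, Q=10μC, V=1.67V), C2(2μF, Q=3μC, V=1.50V), C3(5μF, Q=17μC, V=3.40V), C4(4μF, Q=5μC, V=1.25V)
Op 1: CLOSE 2-1: Q_total=13.00, C_total=8.00, V=1.62; Q2=3.25, Q1=9.75; dissipated=0.021
Op 2: CLOSE 1-2: Q_total=13.00, C_total=8.00, V=1.62; Q1=9.75, Q2=3.25; dissipated=0.000
Op 3: CLOSE 4-1: Q_total=14.75, C_total=10.00, V=1.48; Q4=5.90, Q1=8.85; dissipated=0.169
Op 4: CLOSE 2-3: Q_total=20.25, C_total=7.00, V=2.89; Q2=5.79, Q3=14.46; dissipated=2.250
Op 5: CLOSE 3-1: Q_total=23.31, C_total=11.00, V=2.12; Q3=10.60, Q1=12.72; dissipated=2.741
Total dissipated: 5.181 μJ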